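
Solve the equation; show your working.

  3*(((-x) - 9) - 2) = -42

Step 1. [3*(((-x) - 9) - 2) = -42] 3·(inner) — divide through by 3, so div: ((-x) - 9) - 2 = -14.
Step 2. [((-x) - 9) - 2 = -14] 2 comes off first (add 2). So sub: (-x) - 9 = -12.
Step 3. [(-x) - 9 = -12] peel the -9: add 9 from each side, so sub: -x = -3.
Step 4. [-x = -3] leading − — multiply by −1, so neg: x = 3.

Answer: x ∈ {3}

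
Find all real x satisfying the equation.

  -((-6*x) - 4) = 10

Step 1. [-((-6*x) - 4) = 10] leading − — multiply by −1 ⇒ neg: (-6*x) - 4 = -10.
Step 2. [(-6*x) - 4 = -10] peel the -4: add 4 from each side ⇒ sub: -6*x = -6.
Step 3. [-6*x = -6] leading coefficient -6: divide by -6, so div: x = 1.

Answer: x ∈ {1}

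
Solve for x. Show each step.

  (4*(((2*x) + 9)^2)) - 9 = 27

Step 1. [(4*(((2*x) + 9)^2)) - 9 = 27] 9 comes off first (add 9), so sub: 4*(((2*x) + 9)^2) = 36.
Step 2. [4*(((2*x) + 9)^2) = 36] LHS = 4·(…); ÷4 both sides, so div: ((2*x) + 9)^2 = 9.
Step 3. [((2*x) + 9)^2 = 9] √ both sides: 9 ≥ 0 gives two branches. So sqrt: (2*x) + 9 = 3 or -3.
Step 4. [(2*x) + 9 = 3 or -3] 9 comes off first (subtract 9). So sub: 2*x = -6 or -12.
Step 5. [2*x = -6 or -12] divide by the outer 2, so div: x = -3 or -6.

Answer: x ∈ {-6, -3}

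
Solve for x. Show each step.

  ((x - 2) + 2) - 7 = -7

Step 1. [((x - 2) + 2) - 7 = -7] the outer -7 inverts by adding 7. So sub: (x - 2) + 2 = 0.
Step 2. [(x - 2) + 2 = 0] peel the +2: subtract 2 from each side, so sub: x - 2 = -2.
Step 3. [x - 2 = -2] peel the -2: add 2 from each side, so sub: x = 0.

Answer: x ∈ {0}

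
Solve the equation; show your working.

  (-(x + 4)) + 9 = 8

Step 1. [(-(x + 4)) + 9 = 8] subtract 9: x sits inside (… + 9). So sub: -(x + 4) = -1.
Step 2. [-(x + 4) = -1] flip signs both sides ⇒ neg: x + 4 = 1.
Step 3. [x + 4 = 1] subtract 4: x sits inside (… + 4), so sub: x = -3.

Answer: x ∈ {-3}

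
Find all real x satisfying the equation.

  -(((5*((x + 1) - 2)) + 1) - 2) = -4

Step 1. [-(((5*((x + 1) - 2)) + 1) - 2) = -4] flip signs both sides. So neg: ((5*((x + 1) - 2)) + 1) - 2 = 4.
Step 2. [((5*((x + 1) - 2)) + 1) - 2 = 4] add 2: x sits inside (… - 2), so sub: (5*((x + 1) - 2)) + 1 = 6.
Step 3. [(5*((x + 1) - 2)) + 1 = 6] the outer +1 inverts by subtracting 1, so sub: 5*((x + 1) - 2) = 5.
Step 4. [5*((x + 1) - 2) = 5] LHS = 5·(…); ÷5 both sides ⇒ div: (x + 1) - 2 = 1.
Step 5. [(x + 1) - 2 = 1] peel the -2: add 2 from each side, so sub: x + 1 = 3.
Step 6. [x + 1 = 3] peel the +1: subtract 1 from each side, so sub: x = 2.

Answer: x ∈ {2}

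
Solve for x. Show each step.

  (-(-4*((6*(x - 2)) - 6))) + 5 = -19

Step 1. [(-(-4*((6*(x - 2)) - 6))) + 5 = -19] +5 is outermost — subtract 5 both sides. So sub: -(-4*((6*(x - 2)) - 6)) = -24.
Step 2. [-(-4*((6*(x - 2)) - 6)) = -24] LHS negated; negate both sides. So neg: -4*((6*(x - 2)) - 6) = 24.
Step 3. [-4*((6*(x - 2)) - 6) = 24] -4 out front; divide by -4. So div: (6*(x - 2)) - 6 = -6.
Step 4. [(6*(x - 2)) - 6 = -6] add 6: x sits inside (… - 6) ⇒ sub: 6*(x - 2) = 0.
Step 5. [6*(x - 2) = 0] 6·(inner) — divide through by 6 ⇒ div: x - 2 = 0.
Step 6. [x - 2 = 0] 2 comes off first (add 2). So sub: x = 2.

Answer: x ∈ {2}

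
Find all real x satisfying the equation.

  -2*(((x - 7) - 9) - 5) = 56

Step 1. [-2*(((x - 7) - 9) - 5) = 56] LHS = -2·(…); ÷-2 both sides, so div: ((x - 7) - 9) - 5 = -28.
Step 2. [((x - 7) - 9) - 5 = -28] the outer -5 inverts by adding 5, so sub: (x - 7) - 9 = -23.
Step 3. [(x - 7) - 9 = -23] peel the -9: add 9 from each side, so sub: x - 7 = -14.
Step 4. [x - 7 = -14] add 7: x sits inside (… - 7), so sub: x = -7.

Answer: x ∈ {-7}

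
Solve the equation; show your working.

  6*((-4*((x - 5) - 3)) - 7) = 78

Step 1. [6*((-4*((x - 5) - 3)) - 7) = 78] 6 out front; divide by 6, so div: (-4*((x - 5) - 3)) - 7 = 13.
Step 2. [(-4*((x - 5) - 3)) - 7 = 13] -7 is outermost — add 7 both sides, so sub: -4*((x - 5) - 3) = 20.
Step 3. [-4*((x - 5) - 3) = 20] divide by the outer -4, so div: (x - 5) - 3 = -5.
Step 4. [(x - 5) - 3 = -5] 3 comes off first (add 3). So sub: x - 5 = -2.
Step 5. [x - 5 = -2] 5 comes off first (add 5). So sub: x = 3.

Answer: x ∈ {3}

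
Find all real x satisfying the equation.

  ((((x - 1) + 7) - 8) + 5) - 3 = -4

Step 1. [((((x - 1) + 7) - 8) + 5) - 3 = -4] add 3: x sits inside (… - 3), so sub: (((x - 1) + 7) - 8) + 5 = -1.
Step 2. [(((x - 1) + 7) - 8) + 5 = -1] the outer +5 inverts by subtracting 5, so sub: ((x - 1) + 7) - 8 = -6.
Step 3. [((x - 1) + 7) - 8 = -6] -8 is outermost — add 8 both sides ⇒ sub: (x - 1) + 7 = 2.
Step 4. [(x - 1) + 7 = 2] subtract 7: x sits inside (… + 7) ⇒ sub: x - 1 = -5.
Step 5. [x - 1 = -5] 1 comes off first (add 1), so sub: x = -4.

Answer: x ∈ {-4}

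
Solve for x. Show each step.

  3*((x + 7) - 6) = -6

Step 1. [3*((x + 7) - 6) = -6] LHS = 3·(…); ÷3 both sides. So div: (x + 7) - 6 = -2.
Step 2. [(x + 7) - 6 = -2] 6 comes off first (add 6) ⇒ sub: x + 7 = 4.
Step 3. [x + 7 = 4] peel the +7: subtract 7 from each side. So sub: x = -3.

Answer: x ∈ {-3}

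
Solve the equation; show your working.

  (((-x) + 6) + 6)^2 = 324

Step 1. [(((-x) + 6) + 6)^2 = 324] LHS squared, RHS 324 ≥ 0: apply √ (±). So sqrt: ((-x) + 6) + 6 = 18 or -18.
Step 2. [((-x) + 6) + 6 = 18 or -18] peel the +6: subtract 6 from each side. So sub: (-x) + 6 = 12 or -24.
Step 3. [(-x) + 6 = 12 or -24] 6 comes off first (subtract 6). So sub: -x = 6 or -30.
Step 4. [-x = 6 or -30] flip signs both sides. So neg: x = -6 or 30.

Answer: x ∈ {-6, 30}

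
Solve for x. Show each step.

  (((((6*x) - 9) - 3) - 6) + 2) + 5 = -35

Step 1. [(((((6*x) - 9) - 3) - 6) + 2) + 5 = -35] +5 is outermost — subtract 5 both sides ⇒ sub: ((((6*x) - 9) - 3) - 6) + 2 = -40.
Step 2. [((((6*x) - 9) - 3) - 6) + 2 = -40] 2 comes off first (subtract 2) ⇒ sub: (((6*x) - 9) - 3) - 6 = -42.
Step 3. [(((6*x) - 9) - 3) - 6 = -42] -6 is outermost — add 6 both sides, so sub: ((6*x) - 9) - 3 = -36.
Step 4. [((6*x) - 9) - 3 = -36] add 3: x sits inside (… - 3) ⇒ sub: (6*x) - 9 = -33.
Step 5. [(6*x) - 9 = -33] peel the -9: add 9 from each side. So sub: 6*x = -24.
Step 6. [6*x = -24] divide by the outer 6 ⇒ div: x = -4.

Answer: x ∈ {-4}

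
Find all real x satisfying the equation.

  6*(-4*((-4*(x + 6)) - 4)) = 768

Step 1. [6*(-4*((-4*(x + 6)) - 4)) = 768] 6·(inner) — divide through by 6. So div: -4*((-4*(x + 6)) - 4) = 128.
Step 2. [-4*((-4*(x + 6)) - 4) = 128] LHS = -4·(…); ÷-4 both sides ⇒ div: (-4*(x + 6)) - 4 = -32.
Step 3. [(-4*(x + 6)) - 4 = -32] add 4: x sits inside (… - 4) ⇒ sub: -4*(x + 6) = -28.
Step 4. [-4*(x + 6) = -28] LHS = -4·(…); ÷-4 both sides, so div: x + 6 = 7.
Step 5. [x + 6 = 7] peel the +6: subtract 6 from each side ⇒ sub: x = 1.

Answer: x ∈ {1}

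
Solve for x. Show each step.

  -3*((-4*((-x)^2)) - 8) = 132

Step 1. [-3*((-4*((-x)^2)) - 8) = 132] -3·(inner) — divide through by -3, so div: (-4*((-x)^2)) - 8 = -44.
Step 2. [(-4*((-x)^2)) - 8 = -44] common factor -4 (LHS and -44) — divide through, so factor: ((-x)^2) + 2 = 11.
Step 3. [((-x)^2) + 2 = 11] the outer +2 inverts by subtracting 2. So sub: (-x)^2 = 9.
Step 4. [(-x)^2 = 9] LHS squared, RHS 9 ≥ 0: apply √ (±). So sqrt: -x = 3 or -3.
Step 5. [-x = 3 or -3] flip signs both sides ⇒ neg: x = -3 or 3.

Answer: x ∈ {-3, 3}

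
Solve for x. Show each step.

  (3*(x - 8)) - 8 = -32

Step 1. [(3*(x - 8)) - 8 = -32] peel the -8: add 8 from each side ⇒ sub: 3*(x - 8) = -24.
Step 2. [3*(x - 8) = -24] divide by the outer 3, so div: x - 8 = -8.
Step 3. [x - 8 = -8] peel the -8: add 8 from each side. So sub: x = 0.

Answer: x ∈ {0}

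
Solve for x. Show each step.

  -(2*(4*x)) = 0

Step 1. [-(2*(4*x)) = 0] leading − — multiply by −1, so neg: 2*(4*x) = 0.
Step 2. [2*(4*x) = 0] divide by the outer 2, so div: 4*x = 0.
Step 3. [4*x = 0] 4 out front; divide by 4 ⇒ div: x = 0.

Answer: x ∈ {0}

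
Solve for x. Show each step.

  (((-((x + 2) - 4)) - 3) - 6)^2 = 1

Step 1. [(((-((x + 2) - 4)) - 3) - 6)^2 = 1] LHS squared, RHS 1 ≥ 0: apply √ (±). So sqrt: ((-((x + 2) - 4)) - 3) - 6 = 1 or -1.
Step 2. [((-((x + 2) - 4)) - 3) - 6 = 1 or -1] peel the -6: add 6 from each side. So sub: (-((x + 2) - 4)) - 3 = 7 or 5.
Step 3. [(-((x + 2) - 4)) - 3 = 7 or 5] -3 is outermost — add 3 both sides ⇒ sub: -((x + 2) - 4) = 10 or 8.
Step 4. [-((x + 2) - 4) = 10 or 8] LHS negated; negate both sides. So neg: (x + 2) - 4 = -10 or -8.
Step 5. [(x + 2) - 4 = -10 or -8] 4 comes off first (add 4), so sub: x + 2 = -6 or -4.
Step 6. [x + 2 = -6 or -4] subtract 2: x sits inside (… + 2), so sub: x = -8 or -6.

Answer: x ∈ {-8, -6}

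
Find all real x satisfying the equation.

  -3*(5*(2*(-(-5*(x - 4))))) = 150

Step 1. [-3*(5*(2*(-(-5*(x - 4))))) = 150] divide by the outer -3 ⇒ div: 5*(2*(-(-5*(x - 4)))) = -50.
Step 2. [5*(2*(-(-5*(x - 4)))) = -50] LHS = 5·(…); ÷5 both sides, so div: 2*(-(-5*(x - 4))) = -10.
Step 3. [2*(-(-5*(x - 4))) = -10] 2·(inner) — divide through by 2 ⇒ div: -(-5*(x - 4)) = -5.
Step 4. [-(-5*(x - 4)) = -5] flip signs both sides. So neg: -5*(x - 4) = 5.
Step 5. [-5*(x - 4) = 5] -5 out front; divide by -5 ⇒ div: x - 4 = -1.
Step 6. [x - 4 = -1] peel the -4: add 4 from each side. So sub: x = 3.

Answer: x ∈ {3}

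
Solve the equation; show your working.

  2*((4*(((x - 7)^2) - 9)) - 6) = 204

Step 1. [2*((4*(((x - 7)^2) - 9)) - 6) = 204] LHS = 2·(…); ÷2 both sides ⇒ div: (4*(((x - 7)^2) - 9)) - 6 = 102.
Step 2. [(4*(((x - 7)^2) - 9)) - 6 = 102] add 6: x sits inside (… - 6) ⇒ sub: 4*(((x - 7)^2) - 9) = 108.
Step 3. [4*(((x - 7)^2) - 9) = 108] LHS = 4·(…); ÷4 both sides, so div: ((x - 7)^2) - 9 = 27.
Step 4. [((x - 7)^2) - 9 = 27] peel the -9: add 9 from each side, so sub: (x - 7)^2 = 36.
Step 5. [(x - 7)^2 = 36] LHS squared, RHS 36 ≥ 0: apply √ (±) ⇒ sqrt: x - 7 = 6 or -6.
Step 6. [x - 7 = 6 or -6] the outer -7 inverts by adding 7. So sub: x = 13 or 1.

Answer: x ∈ {1, 13}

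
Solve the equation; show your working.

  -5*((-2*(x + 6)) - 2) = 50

Step 1. [-5*((-2*(x + 6)) - 2) = 50] leading coefficient -5: divide by -5, so div: (-2*(x + 6)) - 2 = -10.
Step 2. [(-2*(x + 6)) - 2 = -10] 2 comes off first (add 2). So sub: -2*(x + 6) = -8.
Step 3. [-2*(x + 6) = -8] divide by the outer -2, so div: x + 6 = 4.
Step 4. [x + 6 = 4] subtract 6: x sits inside (… + 6), so sub: x = -2.

Answer: x ∈ {-2}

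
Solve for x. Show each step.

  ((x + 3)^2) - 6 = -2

Step 1. [((x + 3)^2) - 6 = -2] -6 is outermost — add 6 both sides, so sub: (x + 3)^2 = 4.
Step 2. [(x + 3)^2 = 4] √ both sides: 4 ≥ 0 gives two branches, so sqrt: x + 3 = 2 or -2.
Step 3. [x + 3 = 2 or -2] subtract 3: x sits inside (… + 3). So sub: x = -1 or -5.

Answer: x ∈ {-5, -1}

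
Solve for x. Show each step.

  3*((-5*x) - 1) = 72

Step 1. [3*((-5*x) - 1) = 72] divide by the outer 3. So div: (-5*x) - 1 = 24.
Step 2. [(-5*x) - 1 = 24] peel the -1: add 1 from each side ⇒ sub: -5*x = 25.
Step 3. [-5*x = 25] divide by the outer -5, so div: x = -5.

Answer: x ∈ {-5}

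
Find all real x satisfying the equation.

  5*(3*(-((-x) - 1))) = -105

Step 1. [5*(3*(-((-x) - 1))) = -105] 5·(inner) — divide through by 5 ⇒ div: 3*(-((-x) - 1)) = -21.
Step 2. [3*(-((-x) - 1)) = -21] leading coefficient 3: divide by 3, so div: -((-x) - 1) = -7.
Step 3. [-((-x) - 1) = -7] flip signs both sides, so neg: (-x) - 1 = 7.
Step 4. [(-x) - 1 = 7] -1 is outermost — add 1 both sides, so sub: -x = 8.
Step 5. [-x = 8] leading − — multiply by −1 ⇒ neg: x = -8.

Answer: x ∈ {-8}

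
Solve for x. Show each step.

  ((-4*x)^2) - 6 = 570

Step 1. [((-4*x)^2) - 6 = 570] add 6: x sits inside (… - 6). So sub: (-4*x)^2 = 576.
Step 2. [(-4*x)^2 = 576] LHS squared, RHS 576 ≥ 0: apply √ (±) ⇒ sqrt: -4*x = 24 or -24.
Step 3. [-4*x = 24 or -24] divide by the outer -4 ⇒ div: x = -6 or 6.

Answer: x ∈ {-6, 6}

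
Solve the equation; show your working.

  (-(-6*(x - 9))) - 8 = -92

Step 1. [(-(-6*(x - 9))) - 8 = -92] the outer -8 inverts by adding 8, so sub: -(-6*(x - 9)) = -84.
Step 2. [-(-6*(x - 9)) = -84] leading − — multiply by −1, so neg: -6*(x - 9) = 84.
Step 3. [-6*(x - 9) = 84] LHS = -6·(…); ÷-6 both sides, so div: x - 9 = -14.
Step 4. [x - 9 = -14] the outer -9 inverts by adding 9. So sub: x = -5.

Answer: x ∈ {-5}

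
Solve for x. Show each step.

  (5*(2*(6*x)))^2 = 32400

Step 1. [(5*(2*(6*x)))^2 = 32400] √ both sides: 32400 ≥ 0 gives two branches, so sqrt: 5*(2*(6*x)) = 180 or -180.
Step 2. [5*(2*(6*x)) = 180 or -180] 5·(inner) — divide through by 5. So div: 2*(6*x) = 36 or -36.
Step 3. [2*(6*x) = 36 or -36] LHS = 2·(…); ÷2 both sides ⇒ div: 6*x = 18 or -18.
Step 4. [6*x = 18 or -18] divide by the outer 6. So div: x = 3 or -3.

Answer: x ∈ {-3, 3}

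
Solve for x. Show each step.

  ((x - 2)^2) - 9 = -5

Step 1. [((x - 2)^2) - 9 = -5] 9 comes off first (add 9). So sub: (x - 2)^2 = 4.
Step 2. [(x - 2)^2 = 4] 4 ≥ 0, LHS is (·)² — take ±√, so sqrt: x - 2 = 2 or -2.
Step 3. [x - 2 = 2 or -2] 2 comes off first (add 2) ⇒ sub: x = 4 or 0.

Answer: x ∈ {0, 4}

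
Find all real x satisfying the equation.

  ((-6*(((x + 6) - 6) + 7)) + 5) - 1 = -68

Step 1. [((-6*(((x + 6) - 6) + 7)) + 5) - 1 = -68] -1 is outermost — add 1 both sides, so sub: (-6*(((x + 6) - 6) + 7)) + 5 = -67.
Step 2. [(-6*(((x + 6) - 6) + 7)) + 5 = -67] +5 is outermost — subtract 5 both sides, so sub: -6*(((x + 6) - 6) + 7) = -72.
Step 3. [-6*(((x + 6) - 6) + 7) = -72] -6 out front; divide by -6 ⇒ div: ((x + 6) - 6) + 7 = 12.
Step 4. [((x + 6) - 6) + 7 = 12] +7 is outermost — subtract 7 both sides. So sub: (x + 6) - 6 = 5.
Step 5. [(x + 6) - 6 = 5] peel the -6: add 6 from each side ⇒ sub: x + 6 = 11.
Step 6. [x + 6 = 11] subtract 6: x sits inside (… + 6). So sub: x = 5.

Answer: x ∈ {5}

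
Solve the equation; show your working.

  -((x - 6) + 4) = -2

Step 1. [-((x - 6) + 4) = -2] flip signs both sides ⇒ neg: (x - 6) + 4 = 2.
Step 2. [(x - 6) + 4 = 2] +4 is outermost — subtract 4 both sides ⇒ sub: x - 6 = -2.
Step 3. [x - 6 = -2] the outer -6 inverts by adding 6, so sub: x = 4.

Answer: x ∈ {4}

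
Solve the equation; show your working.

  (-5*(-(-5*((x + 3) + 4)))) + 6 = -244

Step 1. [(-5*(-(-5*((x + 3) + 4)))) + 6 = -244] 6 comes off first (subtract 6). So sub: -5*(-(-5*((x + 3) + 4))) = -250.
Step 2. [-5*(-(-5*((x + 3) + 4))) = -250] leading coefficient -5: divide by -5 ⇒ div: -(-5*((x + 3) + 4)) = 50.
Step 3. [-(-5*((x + 3) + 4)) = 50] flip signs both sides, so neg: -5*((x + 3) + 4) = -50.
Step 4. [-5*((x + 3) + 4) = -50] -5 out front; divide by -5. So div: (x + 3) + 4 = 10.
Step 5. [(x + 3) + 4 = 10] peel the +4: subtract 4 from each side. So sub: x + 3 = 6.
Step 6. [x + 3 = 6] +3 is outermost — subtract 3 both sides. So sub: x = 3.

Answer: x ∈ {3}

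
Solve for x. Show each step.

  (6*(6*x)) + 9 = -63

Step 1. [(6*(6*x)) + 9 = -63] subtract 9: x sits inside (… + 9). So sub: 6*(6*x) = -72.
Step 2. [6*(6*x) = -72] leading coefficient 6: divide by 6 ⇒ div: 6*x = -12.
Step 3. [6*x = -12] 6·(inner) — divide through by 6. So div: x = -2.

Answer: x ∈ {-2}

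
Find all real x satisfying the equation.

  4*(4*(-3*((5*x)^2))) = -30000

Step 1. [4*(4*(-3*((5*x)^2))) = -30000] LHS = 4·(…); ÷4 both sides, so div: 4*(-3*((5*x)^2)) = -7500.
Step 2. [4*(-3*((5*x)^2)) = -7500] leading coefficient 4: divide by 4. So div: -3*((5*x)^2) = -1875.
Step 3. [-3*((5*x)^2) = -1875] leading coefficient -3: divide by -3, so div: (5*x)^2 = 625.
Step 4. [(5*x)^2 = 625] √ both sides: 625 ≥ 0 gives two branches. So sqrt: 5*x = 25 or -25.
Step 5. [5*x = 25 or -25] LHS = 5·(…); ÷5 both sides ⇒ div: x = 5 or -5.

Answer: x ∈ {-5, 5}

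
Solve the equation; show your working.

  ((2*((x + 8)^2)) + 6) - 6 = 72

Step 1. [((2*((x + 8)^2)) + 6) - 6 = 72] -6 is outermost — add 6 both sides, so sub: (2*((x + 8)^2)) + 6 = 78.
Step 2. [(2*((x + 8)^2)) + 6 = 78] the outer +6 inverts by subtracting 6. So sub: 2*((x + 8)^2) = 72.
Step 3. [2*((x + 8)^2) = 72] leading coefficient 2: divide by 2, so div: (x + 8)^2 = 36.
Step 4. [(x + 8)^2 = 36] LHS squared, RHS 36 ≥ 0: apply √ (±) ⇒ sqrt: x + 8 = 6 or -6.
Step 5. [x + 8 = 6 or -6] 8 comes off first (subtract 8), so sub: x = -2 or -14.

Answer: x ∈ {-14, -2}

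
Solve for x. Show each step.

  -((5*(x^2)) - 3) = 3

Step 1. [-((5*(x^2)) - 3) = 3] flip signs both sides. So neg: (5*(x^2)) - 3 = -3.
Step 2. [(5*(x^2)) - 3 = -3] 3 comes off first (add 3). So sub: 5*(x^2) = 0.
Step 3. [5*(x^2) = 0] divide by the outer 5, so div: x^2 = 0.
Step 4. [x^2 = 0] LHS squared, RHS 0 ≥ 0: apply √ (±). So sqrt: x = 0.

Answer: x ∈ {0}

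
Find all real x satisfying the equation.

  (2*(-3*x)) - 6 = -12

Step 1. [(2*(-3*x)) - 6 = -12] 2 | LHS and 2 | -12: pull 2 out, so factor: (-3*x) - 3 = -6.
Step 2. [(-3*x) - 3 = -6] common factor -3 (LHS and -6) — divide through ⇒ factor: x + 1 = 2.
Step 3. [x + 1 = 2] subtract 1: x sits inside (… + 1), so sub: x = 1.

Answer: x ∈ {1}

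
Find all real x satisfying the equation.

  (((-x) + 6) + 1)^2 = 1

Step 1. [(((-x) + 6) + 1)^2 = 1] 1 ≥ 0, LHS is (·)² — take ±√. So sqrt: ((-x) + 6) + 1 = 1 or -1.
Step 2. [((-x) + 6) + 1 = 1 or -1] +1 is outermost — subtract 1 both sides, so sub: (-x) + 6 = 0 or -2.
Step 3. [(-x) + 6 = 0 or -2] subtract 6: x sits inside (… + 6), so sub: -x = -6 or -8.
Step 4. [-x = -6 or -8] leading − — multiply by −1 ⇒ neg: x = 6 or 8.

Answer: x ∈ {6, 8}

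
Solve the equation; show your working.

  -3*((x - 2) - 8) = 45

Step 1. [-3*((x - 2) - 8) = 45] -3·(inner) — divide through by -3. So div: (x - 2) - 8 = -15.
Step 2. [(x - 2) - 8 = -15] peel the -8: add 8 from each side ⇒ sub: x - 2 = -7.
Step 3. [x - 2 = -7] -2 is outermost — add 2 both sides, so sub: x = -5.

Answer: x ∈ {-5}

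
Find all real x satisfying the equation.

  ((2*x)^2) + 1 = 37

Step 1. [((2*x)^2) + 1 = 37] 1 comes off first (subtract 1), so sub: (2*x)^2 = 36.
Step 2. [(2*x)^2 = 36] LHS squared, RHS 36 ≥ 0: apply √ (±), so sqrt: 2*x = 6 or -6.
Step 3. [2*x = 6 or -6] leading coefficient 2: divide by 2. So div: x = 3 or -3.

Answer: x ∈ {-3, 3}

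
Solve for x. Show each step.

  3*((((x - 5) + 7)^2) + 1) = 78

Step 1. [3*((((x - 5) + 7)^2) + 1) = 78] 3·(inner) — divide through by 3. So div: (((x - 5) + 7)^2) + 1 = 26.
Step 2. [(((x - 5) + 7)^2) + 1 = 26] subtract 1: x sits inside (… + 1) ⇒ sub: ((x - 5) + 7)^2 = 25.
Step 3. [((x - 5) + 7)^2 = 25] 25 ≥ 0, LHS is (·)² — take ±√ ⇒ sqrt: (x - 5) + 7 = 5 or -5.
Step 4. [(x - 5) + 7 = 5 or -5] subtract 7: x sits inside (… + 7), so sub: x - 5 = -2 or -12.
Step 5. [x - 5 = -2 or -12] -5 is outermost — add 5 both sides, so sub: x = 3 or -7.

Answer: x ∈ {-7, 3}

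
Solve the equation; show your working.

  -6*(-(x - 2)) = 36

Step 1. [-6*(-(x - 2)) = 36] -6 out front; divide by -6 ⇒ div: -(x - 2) = -6.
Step 2. [-(x - 2) = -6] flip signs both sides. So neg: x - 2 = 6.
Step 3. [x - 2 = 6] peel the -2: add 2 from each side, so sub: x = 8.

Answer: x ∈ {8}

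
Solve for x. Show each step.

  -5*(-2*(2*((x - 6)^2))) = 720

Step 1. [-5*(-2*(2*((x - 6)^2))) = 720] LHS = -5·(…); ÷-5 both sides ⇒ div: -2*(2*((x - 6)^2)) = -144.
Step 2. [-2*(2*((x - 6)^2)) = -144] -2 out front; divide by -2. So div: 2*((x - 6)^2) = 72.
Step 3. [2*((x - 6)^2) = 72] divide by the outer 2, so div: (x - 6)^2 = 36.
Step 4. [(x - 6)^2 = 36] 36 ≥ 0, LHS is (·)² — take ±√. So sqrt: x - 6 = 6 or -6.
Step 5. [x - 6 = 6 or -6] 6 comes off first (add 6) ⇒ sub: x = 12 or 0.

Answer: x ∈ {0, 12}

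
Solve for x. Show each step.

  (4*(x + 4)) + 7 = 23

Step 1. [(4*(x + 4)) + 7 = 23] 7 comes off first (subtract 7), so sub: 4*(x + 4) = 16.
Step 2. [4*(x + 4) = 16] 4·(inner) — divide through by 4 ⇒ div: x + 4 = 4.
Step 3. [x + 4 = 4] 4 comes off first (subtract 4). So sub: x = 0.

Answer: x ∈ {0}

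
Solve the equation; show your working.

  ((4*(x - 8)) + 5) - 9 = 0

Step 1. [((4*(x - 8)) + 5) - 9 = 0] the outer -9 inverts by adding 9. So sub: (4*(x - 8)) + 5 = 9.
Step 2. [(4*(x - 8)) + 5 = 9] +5 is outermost — subtract 5 both sides, so sub: 4*(x - 8) = 4.
Step 3. [4*(x - 8) = 4] divide by the outer 4, so div: x - 8 = 1.
Step 4. [x - 8 = 1] 8 comes off first (add 8). So sub: x = 9.

Answer: x ∈ {9}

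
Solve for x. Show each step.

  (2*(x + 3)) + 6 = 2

Step 1. [(2*(x + 3)) + 6 = 2] 2 divides every term; factor it out, so factor: (x + 3) + 3 = 1.
Step 2. [(x + 3) + 3 = 1] 3 comes off first (subtract 3) ⇒ sub: x + 3 = -2.
Step 3. [x + 3 = -2] peel the +3: subtract 3 from each side. So sub: x = -5.

Answer: x ∈ {-5}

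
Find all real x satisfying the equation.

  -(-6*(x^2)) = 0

Step 1. [-(-6*(x^2)) = 0] LHS negated; negate both sides ⇒ neg: -6*(x^2) = 0.
Step 2. [-6*(x^2) = 0] leading coefficient -6: divide by -6. So div: x^2 = 0.
Step 3. [x^2 = 0] LHS squared, RHS 0 ≥ 0: apply √ (±). So sqrt: x = 0.

Answer: x ∈ {0}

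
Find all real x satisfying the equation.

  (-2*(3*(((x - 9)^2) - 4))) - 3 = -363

Step 1. [(-2*(3*(((x - 9)^2) - 4))) - 3 = -363] add 3: x sits inside (… - 3), so sub: -2*(3*(((x - 9)^2) - 4)) = -360.
Step 2. [-2*(3*(((x - 9)^2) - 4)) = -360] -2·(inner) — divide through by -2. So div: 3*(((x - 9)^2) - 4) = 180.
Step 3. [3*(((x - 9)^2) - 4) = 180] divide by the outer 3. So div: ((x - 9)^2) - 4 = 60.
Step 4. [((x - 9)^2) - 4 = 60] add 4: x sits inside (… - 4). So sub: (x - 9)^2 = 64.
Step 5. [(x - 9)^2 = 64] √ both sides: 64 ≥ 0 gives two branches. So sqrt: x - 9 = 8 or -8.
Step 6. [x - 9 = 8 or -8] the outer -9 inverts by adding 9 ⇒ sub: x = 17 or 1.

Answer: x ∈ {1, 17}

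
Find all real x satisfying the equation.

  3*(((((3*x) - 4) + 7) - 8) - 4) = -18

Step 1. [3*(((((3*x) - 4) + 7) - 8) - 4) = -18] leading coefficient 3: divide by 3 ⇒ div: ((((3*x) - 4) + 7) - 8) - 4 = -6.
Step 2. [((((3*x) - 4) + 7) - 8) - 4 = -6] -4 is outermost — add 4 both sides. So sub: (((3*x) - 4) + 7) - 8 = -2.
Step 3. [(((3*x) - 4) + 7) - 8 = -2] -8 is outermost — add 8 both sides ⇒ sub: ((3*x) - 4) + 7 = 6.
Step 4. [((3*x) - 4) + 7 = 6] subtract 7: x sits inside (… + 7) ⇒ sub: (3*x) - 4 = -1.
Step 5. [(3*x) - 4 = -1] 4 comes off first (add 4), so sub: 3*x = 3.
Step 6. [3*x = 3] leading coefficient 3: divide by 3 ⇒ div: x = 1.

Answer: x ∈ {1}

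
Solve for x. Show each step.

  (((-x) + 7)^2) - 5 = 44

Step 1. [(((-x) + 7)^2) - 5 = 44] peel the -5: add 5 from each side ⇒ sub: ((-x) + 7)^2 = 49.
Step 2. [((-x) + 7)^2 = 49] LHS squared, RHS 49 ≥ 0: apply √ (±), so sqrt: (-x) + 7 = 7 or -7.
Step 3. [(-x) + 7 = 7 or -7] subtract 7: x sits inside (… + 7), so sub: -x = 0 or -14.
Step 4. [-x = 0 or -14] leading − — multiply by −1. So neg: x = 0 or 14.

Answer: x ∈ {0, 14}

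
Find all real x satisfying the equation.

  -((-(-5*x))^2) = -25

Step 1. [-((-(-5*x))^2) = -25] LHS negated; negate both sides. So neg: (-(-5*x))^2 = 25.
Step 2. [(-(-5*x))^2 = 25] LHS squared, RHS 25 ≥ 0: apply √ (±), so sqrt: -(-5*x) = 5 or -5.
Step 3. [-(-5*x) = 5 or -5] LHS negated; negate both sides ⇒ neg: -5*x = -5 or 5.
Step 4. [-5*x = -5 or 5] LHS = -5·(…); ÷-5 both sides. So div: x = 1 or -1.

Answer: x ∈ {-1, 1}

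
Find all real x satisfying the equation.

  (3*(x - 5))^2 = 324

Step 1. [(3*(x - 5))^2 = 324] LHS squared, RHS 324 ≥ 0: apply √ (±) ⇒ sqrt: 3*(x - 5) = 18 or -18.
Step 2. [3*(x - 5) = 18 or -18] 3 out front; divide by 3, so div: x - 5 = 6 or -6.
Step 3. [x - 5 = 6 or -6] 5 comes off first (add 5) ⇒ sub: x = 11 or -1.

Answer: x ∈ {-1, 11}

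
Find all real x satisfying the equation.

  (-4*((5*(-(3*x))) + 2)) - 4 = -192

Step 1. [(-4*((5*(-(3*x))) + 2)) - 4 = -192] -4 | LHS and -4 | -192: pull -4 out. So factor: ((5*(-(3*x))) + 2) + 1 = 48.
Step 2. [((5*(-(3*x))) + 2) + 1 = 48] the outer +1 inverts by subtracting 1. So sub: (5*(-(3*x))) + 2 = 47.
Step 3. [(5*(-(3*x))) + 2 = 47] subtract 2: x sits inside (… + 2). So sub: 5*(-(3*x)) = 45.
Step 4. [5*(-(3*x)) = 45] LHS = 5·(…); ÷5 both sides. So div: -(3*x) = 9.
Step 5. [-(3*x) = 9] flip signs both sides. So neg: 3*x = -9.
Step 6. [3*x = -9] divide by the outer 3. So div: x = -3.

Answer: x ∈ {-3}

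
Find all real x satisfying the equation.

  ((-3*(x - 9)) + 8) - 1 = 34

Step 1. [((-3*(x - 9)) + 8) - 1 = 34] add 1: x sits inside (… - 1), so sub: (-3*(x - 9)) + 8 = 35.
Step 2. [(-3*(x - 9)) + 8 = 35] 8 comes off first (subtract 8) ⇒ sub: -3*(x - 9) = 27.
Step 3. [-3*(x - 9) = 27] -3 out front; divide by -3, so div: x - 9 = -9.
Step 4. [x - 9 = -9] the outer -9 inverts by adding 9. So sub: x = 0.

Answer: x ∈ {0}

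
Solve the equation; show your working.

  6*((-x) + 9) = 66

Step 1. [6*((-x) + 9) = 66] divide by the outer 6. So div: (-x) + 9 = 11.
Step 2. [(-x) + 9 = 11] peel the +9: subtract 9 from each side ⇒ sub: -x = 2.
Step 3. [-x = 2] LHS negated; negate both sides, so neg: x = -2.

Answer: x ∈ {-2}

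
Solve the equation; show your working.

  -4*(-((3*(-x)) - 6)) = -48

Step 1. [-4*(-((3*(-x)) - 6)) = -48] leading coefficient -4: divide by -4 ⇒ div: -((3*(-x)) - 6) = 12.
Step 2. [-((3*(-x)) - 6) = 12] LHS negated; negate both sides. So neg: (3*(-x)) - 6 = -12.
Step 3. [(3*(-x)) - 6 = -12] -6 is outermost — add 6 both sides. So sub: 3*(-x) = -6.
Step 4. [3*(-x) = -6] 3·(inner) — divide through by 3 ⇒ div: -x = -2.
Step 5. [-x = -2] flip signs both sides. So neg: x = 2.

Answer: x ∈ {2}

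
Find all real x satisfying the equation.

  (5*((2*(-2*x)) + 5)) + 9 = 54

Step 1. [(5*((2*(-2*x)) + 5)) + 9 = 54] peel the +9: subtract 9 from each side, so sub: 5*((2*(-2*x)) + 5) = 45.
Step 2. [5*((2*(-2*x)) + 5) = 45] leading coefficient 5: divide by 5. So div: (2*(-2*x)) + 5 = 9.
Step 3. [(2*(-2*x)) + 5 = 9] peel the +5: subtract 5 from each side ⇒ sub: 2*(-2*x) = 4.
Step 4. [2*(-2*x) = 4] 2·(inner) — divide through by 2 ⇒ div: -2*x = 2.
Step 5. [-2*x = 2] -2·(inner) — divide through by -2. So div: x = -1.

Answer: x ∈ {-1}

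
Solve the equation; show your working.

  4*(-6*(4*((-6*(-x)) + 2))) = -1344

Step 1. [4*(-6*(4*((-6*(-x)) + 2))) = -1344] LHS = 4·(…); ÷4 both sides. So div: -6*(4*((-6*(-x)) + 2)) = -336.
Step 2. [-6*(4*((-6*(-x)) + 2)) = -336] -6 out front; divide by -6. So div: 4*((-6*(-x)) + 2) = 56.
Step 3. [4*((-6*(-x)) + 2) = 56] divide by the outer 4 ⇒ div: (-6*(-x)) + 2 = 14.
Step 4. [(-6*(-x)) + 2 = 14] peel the +2: subtract 2 from each side ⇒ sub: -6*(-x) = 12.
Step 5. [-6*(-x) = 12] leading coefficient -6: divide by -6 ⇒ div: -x = -2.
Step 6. [-x = -2] flip signs both sides, so neg: x = 2.

Answer: x ∈ {2}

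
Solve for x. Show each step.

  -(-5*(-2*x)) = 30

Step 1. [-(-5*(-2*x)) = 30] LHS negated; negate both sides ⇒ neg: -5*(-2*x) = -30.
Step 2. [-5*(-2*x) = -30] leading coefficient -5: divide by -5. So div: -2*x = 6.
Step 3. [-2*x = 6] -2·(inner) — divide through by -2 ⇒ div: x = -3.

Answer: x ∈ {-3}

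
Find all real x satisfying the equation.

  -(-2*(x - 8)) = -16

Step 1. [-(-2*(x - 8)) = -16] flip signs both sides, so neg: -2*(x - 8) = 16.
Step 2. [-2*(x - 8) = 16] -2 out front; divide by -2 ⇒ div: x - 8 = -8.
Step 3. [x - 8 = -8] peel the -8: add 8 from each side. So sub: x = 0.

Answer: x ∈ {0}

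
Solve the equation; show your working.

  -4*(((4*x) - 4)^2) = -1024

Step 1. [-4*(((4*x) - 4)^2) = -1024] -4·(inner) — divide through by -4, so div: ((4*x) - 4)^2 = 256.
Step 2. [((4*x) - 4)^2 = 256] LHS squared, RHS 256 ≥ 0: apply √ (±), so sqrt: (4*x) - 4 = 16 or -16.
Step 3. [(4*x) - 4 = 16 or -16] common factor 4 (LHS and 16 or -16) — divide through ⇒ factor: x - 1 = 4 or -4.
Step 4. [x - 1 = 4 or -4] 1 comes off first (add 1) ⇒ sub: x = 5 or -3.

Answer: x ∈ {-3, 5}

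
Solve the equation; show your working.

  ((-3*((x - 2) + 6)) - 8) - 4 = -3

Step 1. [((-3*((x - 2) + 6)) - 8) - 4 = -3] add 4: x sits inside (… - 4). So sub: (-3*((x - 2) + 6)) - 8 = 1.
Step 2. [(-3*((x - 2) + 6)) - 8 = 1] peel the -8: add 8 from each side, so sub: -3*((x - 2) + 6) = 9.
Step 3. [-3*((x - 2) + 6) = 9] -3·(inner) — divide through by -3. So div: (x - 2) + 6 = -3.
Step 4. [(x - 2) + 6 = -3] +6 is outermost — subtract 6 both sides, so sub: x - 2 = -9.
Step 5. [x - 2 = -9] 2 comes off first (add 2) ⇒ sub: x = -7.

Answer: x ∈ {-7}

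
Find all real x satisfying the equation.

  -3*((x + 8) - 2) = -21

Step 1. [-3*((x + 8) - 2) = -21] divide by the outer -3 ⇒ div: (x + 8) - 2 = 7.
Step 2. [(x + 8) - 2 = 7] peel the -2: add 2 from each side. So sub: x + 8 = 9.
Step 3. [x + 8 = 9] peel the +8: subtract 8 from each side. So sub: x = 1.

Answer: x ∈ {1}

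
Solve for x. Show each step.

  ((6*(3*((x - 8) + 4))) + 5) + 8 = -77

Step 1. [((6*(3*((x - 8) + 4))) + 5) + 8 = -77] +8 is outermost — subtract 8 both sides, so sub: (6*(3*((x - 8) + 4))) + 5 = -85.
Step 2. [(6*(3*((x - 8) + 4))) + 5 = -85] 5 comes off first (subtract 5) ⇒ sub: 6*(3*((x - 8) + 4)) = -90.
Step 3. [6*(3*((x - 8) + 4)) = -90] 6·(inner) — divide through by 6. So div: 3*((x - 8) + 4) = -15.
Step 4. [3*((x - 8) + 4) = -15] LHS = 3·(…); ÷3 both sides, so div: (x - 8) + 4 = -5.
Step 5. [(x - 8) + 4 = -5] 4 comes off first (subtract 4) ⇒ sub: x - 8 = -9.
Step 6. [x - 8 = -9] 8 comes off first (add 8), so sub: x = -1.

Answer: x ∈ {-1}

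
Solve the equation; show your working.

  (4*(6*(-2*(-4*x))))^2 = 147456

Step 1. [(4*(6*(-2*(-4*x))))^2 = 147456] √ both sides: 147456 ≥ 0 gives two branches, so sqrt: 4*(6*(-2*(-4*x))) = 384 or -384.
Step 2. [4*(6*(-2*(-4*x))) = 384 or -384] divide by the outer 4. So div: 6*(-2*(-4*x)) = 96 or -96.
Step 3. [6*(-2*(-4*x)) = 96 or -96] divide by the outer 6. So div: -2*(-4*x) = 16 or -16.
Step 4. [-2*(-4*x) = 16 or -16] LHS = -2·(…); ÷-2 both sides ⇒ div: -4*x = -8 or 8.
Step 5. [-4*x = -8 or 8] divide by the outer -4, so div: x = 2 or -2.

Answer: x ∈ {-2, 2}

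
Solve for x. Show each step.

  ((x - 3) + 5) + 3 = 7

Step 1. [((x - 3) + 5) + 3 = 7] peel the +3: subtract 3 from each side. So sub: (x - 3) + 5 = 4.
Step 2. [(x - 3) + 5 = 4] 5 comes off first (subtract 5) ⇒ sub: x - 3 = -1.
Step 3. [x - 3 = -1] -3 is outermost — add 3 both sides. So sub: x = 2.

Answer: x ∈ {2}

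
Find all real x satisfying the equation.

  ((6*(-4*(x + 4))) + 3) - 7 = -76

Step 1. [((6*(-4*(x + 4))) + 3) - 7 = -76] -7 is outermost — add 7 both sides. So sub: (6*(-4*(x + 4))) + 3 = -69.
Step 2. [(6*(-4*(x + 4))) + 3 = -69] subtract 3: x sits inside (… + 3). So sub: 6*(-4*(x + 4)) = -72.
Step 3. [6*(-4*(x + 4)) = -72] LHS = 6·(…); ÷6 both sides ⇒ div: -4*(x + 4) = -12.
Step 4. [-4*(x + 4) = -12] -4 out front; divide by -4 ⇒ div: x + 4 = 3.
Step 5. [x + 4 = 3] 4 comes off first (subtract 4) ⇒ sub: x = -1.

Answer: x ∈ {-1}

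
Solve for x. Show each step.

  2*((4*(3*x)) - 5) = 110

Step 1. [2*((4*(3*x)) - 5) = 110] 2·(inner) — divide through by 2, so div: (4*(3*x)) - 5 = 55.
Step 2. [(4*(3*x)) - 5 = 55] add 5: x sits inside (… - 5), so sub: 4*(3*x) = 60.
Step 3. [4*(3*x) = 60] 4·(inner) — divide through by 4. So div: 3*x = 15.
Step 4. [3*x = 15] leading coefficient 3: divide by 3. So div: x = 5.

Answer: x ∈ {5}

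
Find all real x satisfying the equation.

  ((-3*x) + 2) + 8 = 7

Step 1. [((-3*x) + 2) + 8 = 7] the outer +8 inverts by subtracting 8, so sub: (-3*x) + 2 = -1.
Step 2. [(-3*x) + 2 = -1] peel the +2: subtract 2 from each side. So sub: -3*x = -3.
Step 3. [-3*x = -3] LHS = -3·(…); ÷-3 both sides ⇒ div: x = 1.

Answer: x ∈ {1}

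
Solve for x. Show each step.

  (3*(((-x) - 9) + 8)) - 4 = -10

Step 1. [(3*(((-x) - 9) + 8)) - 4 = -10] peel the -4: add 4 from each side. So sub: 3*(((-x) - 9) + 8) = -6.
Step 2. [3*(((-x) - 9) + 8) = -6] leading coefficient 3: divide by 3. So div: ((-x) - 9) + 8 = -2.
Step 3. [((-x) - 9) + 8 = -2] subtract 8: x sits inside (… + 8) ⇒ sub: (-x) - 9 = -10.
Step 4. [(-x) - 9 = -10] the outer -9 inverts by adding 9 ⇒ sub: -x = -1.
Step 5. [-x = -1] flip signs both sides ⇒ neg: x = 1.

Answer: x ∈ {1}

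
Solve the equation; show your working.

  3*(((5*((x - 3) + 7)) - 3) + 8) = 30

Step 1. [3*(((5*((x - 3) + 7)) - 3) + 8) = 30] 3·(inner) — divide through by 3. So div: ((5*((x - 3) + 7)) - 3) + 8 = 10.
Step 2. [((5*((x - 3) + 7)) - 3) + 8 = 10] the outer +8 inverts by subtracting 8, so sub: (5*((x - 3) + 7)) - 3 = 2.
Step 3. [(5*((x - 3) + 7)) - 3 = 2] peel the -3: add 3 from each side ⇒ sub: 5*((x - 3) + 7) = 5.
Step 4. [5*((x - 3) + 7) = 5] 5 out front; divide by 5. So div: (x - 3) + 7 = 1.
Step 5. [(x - 3) + 7 = 1] +7 is outermost — subtract 7 both sides, so sub: x - 3 = -6.
Step 6. [x - 3 = -6] peel the -3: add 3 from each side. So sub: x = -3.

Answer: x ∈ {-3}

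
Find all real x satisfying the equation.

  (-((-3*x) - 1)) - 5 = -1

Step 1. [(-((-3*x) - 1)) - 5 = -1] -5 is outermost — add 5 both sides. So sub: -((-3*x) - 1) = 4.
Step 2. [-((-3*x) - 1) = 4] leading − — multiply by −1, so neg: (-3*x) - 1 = -4.
Step 3. [(-3*x) - 1 = -4] -1 is outermost — add 1 both sides ⇒ sub: -3*x = -3.
Step 4. [-3*x = -3] LHS = -3·(…); ÷-3 both sides ⇒ div: x = 1.

Answer: x ∈ {1}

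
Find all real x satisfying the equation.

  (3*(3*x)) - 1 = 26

Step 1. [(3*(3*x)) - 1 = 26] -1 is outermost — add 1 both sides, so sub: 3*(3*x) = 27.
Step 2. [3*(3*x) = 27] LHS = 3·(…); ÷3 both sides, so div: 3*x = 9.
Step 3. [3*x = 9] leading coefficient 3: divide by 3, so div: x = 3.

Answer: x ∈ {3}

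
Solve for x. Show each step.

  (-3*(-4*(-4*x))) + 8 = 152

Step 1. [(-3*(-4*(-4*x))) + 8 = 152] +8 is outermost — subtract 8 both sides, so sub: -3*(-4*(-4*x)) = 144.
Step 2. [-3*(-4*(-4*x)) = 144] leading coefficient -3: divide by -3. So div: -4*(-4*x) = -48.
Step 3. [-4*(-4*x) = -48] leading coefficient -4: divide by -4 ⇒ div: -4*x = 12.
Step 4. [-4*x = 12] -4 out front; divide by -4 ⇒ div: x = -3.

Answer: x ∈ {-3}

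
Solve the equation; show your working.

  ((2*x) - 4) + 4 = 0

Step 1. [((2*x) - 4) + 4 = 0] the outer +4 inverts by subtracting 4, so sub: (2*x) - 4 = -4.
Step 2. [(2*x) - 4 = -4] 4 comes off first (add 4) ⇒ sub: 2*x = 0.
Step 3. [2*x = 0] LHS = 2·(…); ÷2 both sides, so div: x = 0.

Answer: x ∈ {0}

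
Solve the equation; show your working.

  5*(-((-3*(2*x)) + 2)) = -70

Step 1. [5*(-((-3*(2*x)) + 2)) = -70] leading coefficient 5: divide by 5, so div: -((-3*(2*x)) + 2) = -14.
Step 2. [-((-3*(2*x)) + 2) = -14] leading − — multiply by −1 ⇒ neg: (-3*(2*x)) + 2 = 14.
Step 3. [(-3*(2*x)) + 2 = 14] subtract 2: x sits inside (… + 2). So sub: -3*(2*x) = 12.
Step 4. [-3*(2*x) = 12] -3·(inner) — divide through by -3, so div: 2*x = -4.
Step 5. [2*x = -4] 2 out front; divide by 2. So div: x = -2.

Answer: x ∈ {-2}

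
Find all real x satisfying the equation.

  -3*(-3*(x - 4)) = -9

Step 1. [-3*(-3*(x - 4)) = -9] divide by the outer -3 ⇒ div: -3*(x - 4) = 3.
Step 2. [-3*(x - 4) = 3] -3 out front; divide by -3. So div: x - 4 = -1.
Step 3. [x - 4 = -1] peel the -4: add 4 from each side ⇒ sub: x = 3.

Answer: x ∈ {3}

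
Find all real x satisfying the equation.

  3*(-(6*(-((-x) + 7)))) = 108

Step 1. [3*(-(6*(-((-x) + 7)))) = 108] leading coefficient 3: divide by 3. So div: -(6*(-((-x) + 7))) = 36.
Step 2. [-(6*(-((-x) + 7))) = 36] flip signs both sides. So neg: 6*(-((-x) + 7)) = -36.
Step 3. [6*(-((-x) + 7)) = -36] 6 out front; divide by 6, so div: -((-x) + 7) = -6.
Step 4. [-((-x) + 7) = -6] flip signs both sides. So neg: (-x) + 7 = 6.
Step 5. [(-x) + 7 = 6] the outer +7 inverts by subtracting 7, so sub: -x = -1.
Step 6. [-x = -1] flip signs both sides ⇒ neg: x = 1.

Answer: x ∈ {1}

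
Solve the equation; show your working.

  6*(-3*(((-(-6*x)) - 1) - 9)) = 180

Step 1. [6*(-3*(((-(-6*x)) - 1) - 9)) = 180] LHS = 6·(…); ÷6 both sides, so div: -3*(((-(-6*x)) - 1) - 9) = 30.
Step 2. [-3*(((-(-6*x)) - 1) - 9) = 30] divide by the outer -3, so div: ((-(-6*x)) - 1) - 9 = -10.
Step 3. [((-(-6*x)) - 1) - 9 = -10] the outer -9 inverts by adding 9 ⇒ sub: (-(-6*x)) - 1 = -1.
Step 4. [(-(-6*x)) - 1 = -1] the outer -1 inverts by adding 1 ⇒ sub: -(-6*x) = 0.
Step 5. [-(-6*x) = 0] leading − — multiply by −1. So neg: -6*x = 0.
Step 6. [-6*x = 0] divide by the outer -6 ⇒ div: x = 0.

Answer: x ∈ {0}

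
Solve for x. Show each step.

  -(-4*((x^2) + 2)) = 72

Step 1. [-(-4*((x^2) + 2)) = 72] leading − — multiply by −1, so neg: -4*((x^2) + 2) = -72.
Step 2. [-4*((x^2) + 2) = -72] -4·(inner) — divide through by -4. So div: (x^2) + 2 = 18.
Step 3. [(x^2) + 2 = 18] +2 is outermost — subtract 2 both sides ⇒ sub: x^2 = 16.
Step 4. [x^2 = 16] √ both sides: 16 ≥ 0 gives two branches. So sqrt: x = 4 or -4.

Answer: x ∈ {-4, 4}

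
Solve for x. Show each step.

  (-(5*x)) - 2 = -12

Step 1. [(-(5*x)) - 2 = -12] peel the -2: add 2 from each side ⇒ sub: -(5*x) = -10.
Step 2. [-(5*x) = -10] flip signs both sides, so neg: 5*x = 10.
Step 3. [5*x = 10] 5·(inner) — divide through by 5 ⇒ div: x = 2.

Answer: x ∈ {2}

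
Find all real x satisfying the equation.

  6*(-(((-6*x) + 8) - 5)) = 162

Step 1. [6*(-(((-6*x) + 8) - 5)) = 162] 6·(inner) — divide through by 6, so div: -(((-6*x) + 8) - 5) = 27.
Step 2. [-(((-6*x) + 8) - 5) = 27] LHS negated; negate both sides, so neg: ((-6*x) + 8) - 5 = -27.
Step 3. [((-6*x) + 8) - 5 = -27] the outer -5 inverts by adding 5, so sub: (-6*x) + 8 = -22.
Step 4. [(-6*x) + 8 = -22] subtract 8: x sits inside (… + 8) ⇒ sub: -6*x = -30.
Step 5. [-6*x = -30] leading coefficient -6: divide by -6. So div: x = 5.

Answer: x ∈ {5}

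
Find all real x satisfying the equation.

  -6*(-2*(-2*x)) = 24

Step 1. [-6*(-2*(-2*x)) = 24] -6·(inner) — divide through by -6. So div: -2*(-2*x) = -4.
Step 2. [-2*(-2*x) = -4] divide by the outer -2 ⇒ div: -2*x = 2.
Step 3. [-2*x = 2] -2·(inner) — divide through by -2 ⇒ div: x = -1.

Answer: x ∈ {-1}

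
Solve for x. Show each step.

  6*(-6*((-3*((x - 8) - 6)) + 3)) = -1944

Step 1. [6*(-6*((-3*((x - 8) - 6)) + 3)) = -1944] 6·(inner) — divide through by 6. So div: -6*((-3*((x - 8) - 6)) + 3) = -324.
Step 2. [-6*((-3*((x - 8) - 6)) + 3) = -324] LHS = -6·(…); ÷-6 both sides, so div: (-3*((x - 8) - 6)) + 3 = 54.
Step 3. [(-3*((x - 8) - 6)) + 3 = 54] common factor -3 (LHS and 54) — divide through. So factor: ((x - 8) - 6) - 1 = -18.
Step 4. [((x - 8) - 6) - 1 = -18] the outer -1 inverts by adding 1. So sub: (x - 8) - 6 = -17.
Step 5. [(x - 8) - 6 = -17] the outer -6 inverts by adding 6 ⇒ sub: x - 8 = -11.
Step 6. [x - 8 = -11] the outer -8 inverts by adding 8 ⇒ sub: x = -3.

Answer: x ∈ {-3}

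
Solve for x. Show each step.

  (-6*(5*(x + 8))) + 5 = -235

Step 1. [(-6*(5*(x + 8))) + 5 = -235] +5 is outermost — subtract 5 both sides, so sub: -6*(5*(x + 8)) = -240.
Step 2. [-6*(5*(x + 8)) = -240] LHS = -6·(…); ÷-6 both sides, so div: 5*(x + 8) = 40.
Step 3. [5*(x + 8) = 40] 5 out front; divide by 5. So div: x + 8 = 8.
Step 4. [x + 8 = 8] the outer +8 inverts by subtracting 8 ⇒ sub: x = 0.

Answer: x ∈ {0}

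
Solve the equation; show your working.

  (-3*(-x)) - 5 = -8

Step 1. [(-3*(-x)) - 5 = -8] -5 is outermost — add 5 both sides. So sub: -3*(-x) = -3.
Step 2. [-3*(-x) = -3] LHS = -3·(…); ÷-3 both sides ⇒ div: -x = 1.
Step 3. [-x = 1] flip signs both sides, so neg: x = -1.

Answer: x ∈ {-1}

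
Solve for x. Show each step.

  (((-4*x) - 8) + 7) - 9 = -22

Step 1. [(((-4*x) - 8) + 7) - 9 = -22] add 9: x sits inside (… - 9) ⇒ sub: ((-4*x) - 8) + 7 = -13.
Step 2. [((-4*x) - 8) + 7 = -13] subtract 7: x sits inside (… + 7), so sub: (-4*x) - 8 = -20.
Step 3. [(-4*x) - 8 = -20] 8 comes off first (add 8) ⇒ sub: -4*x = -12.
Step 4. [-4*x = -12] leading coefficient -4: divide by -4. So div: x = 3.

Answer: x ∈ {3}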